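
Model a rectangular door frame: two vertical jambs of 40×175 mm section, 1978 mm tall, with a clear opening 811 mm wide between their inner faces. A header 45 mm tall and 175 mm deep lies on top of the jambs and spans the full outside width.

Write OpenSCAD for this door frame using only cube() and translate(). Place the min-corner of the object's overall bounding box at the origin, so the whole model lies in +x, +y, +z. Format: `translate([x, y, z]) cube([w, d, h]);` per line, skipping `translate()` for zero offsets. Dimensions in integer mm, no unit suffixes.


cube([40, 175, 1978]);
translate([851, 0, 0]) cube([40, 175, 1978]);
translate([0, 0, 1978]) cube([891, 175, 45]);


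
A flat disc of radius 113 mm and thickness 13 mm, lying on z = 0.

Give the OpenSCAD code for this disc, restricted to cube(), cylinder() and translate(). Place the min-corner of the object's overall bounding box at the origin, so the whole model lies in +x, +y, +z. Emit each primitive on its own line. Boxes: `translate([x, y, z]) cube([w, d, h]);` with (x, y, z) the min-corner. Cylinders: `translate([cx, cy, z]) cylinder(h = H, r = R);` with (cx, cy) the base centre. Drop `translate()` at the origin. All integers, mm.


translate([113, 113, 0]) cylinder(h = 13, r = 113);


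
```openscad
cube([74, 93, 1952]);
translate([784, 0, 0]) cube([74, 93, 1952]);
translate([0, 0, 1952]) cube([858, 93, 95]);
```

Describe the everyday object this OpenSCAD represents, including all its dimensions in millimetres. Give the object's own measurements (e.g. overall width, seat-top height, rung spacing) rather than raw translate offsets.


A door frame. The clear opening is 710 mm wide and 1952 mm high. Two 74 mm wide jambs, 93 mm deep, stand either side of the opening from the floor to the top of the opening. A 95 mm thick head sits across the top of both jambs, spanning the full outside width of the frame.


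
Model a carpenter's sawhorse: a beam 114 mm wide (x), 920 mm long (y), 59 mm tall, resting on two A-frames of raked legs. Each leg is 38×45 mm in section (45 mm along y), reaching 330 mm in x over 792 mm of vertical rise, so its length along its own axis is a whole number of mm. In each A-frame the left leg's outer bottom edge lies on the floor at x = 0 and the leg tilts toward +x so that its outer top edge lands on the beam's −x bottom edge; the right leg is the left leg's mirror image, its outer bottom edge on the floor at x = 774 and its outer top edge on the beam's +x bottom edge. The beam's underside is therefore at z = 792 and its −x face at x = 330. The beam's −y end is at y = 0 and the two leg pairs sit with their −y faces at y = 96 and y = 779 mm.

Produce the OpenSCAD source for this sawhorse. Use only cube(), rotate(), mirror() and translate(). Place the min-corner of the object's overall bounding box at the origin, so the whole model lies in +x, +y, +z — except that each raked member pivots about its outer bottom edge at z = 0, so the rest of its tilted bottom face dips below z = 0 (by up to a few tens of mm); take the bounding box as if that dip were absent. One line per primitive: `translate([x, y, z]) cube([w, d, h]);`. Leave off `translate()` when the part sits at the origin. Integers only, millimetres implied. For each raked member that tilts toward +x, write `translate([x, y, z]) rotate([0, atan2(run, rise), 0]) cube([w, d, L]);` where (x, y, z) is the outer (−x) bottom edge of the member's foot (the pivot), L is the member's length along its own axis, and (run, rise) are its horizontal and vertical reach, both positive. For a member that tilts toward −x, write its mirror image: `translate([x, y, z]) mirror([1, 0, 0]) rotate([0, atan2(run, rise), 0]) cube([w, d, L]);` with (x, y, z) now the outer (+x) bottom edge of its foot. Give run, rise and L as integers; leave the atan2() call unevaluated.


translate([330, 0, 792]) cube([114, 920, 59]);
translate([0, 96, 0]) rotate([0, atan2(330, 792), 0]) cube([38, 45, 858]);
translate([774, 96, 0]) mirror([1, 0, 0]) rotate([0, atan2(330, 792), 0]) cube([38, 45, 858]);
translate([0, 779, 0]) rotate([0, atan2(330, 792), 0]) cube([38, 45, 858]);
translate([774, 779, 0]) mirror([1, 0, 0]) rotate([0, atan2(330, 792), 0]) cube([38, 45, 858]);


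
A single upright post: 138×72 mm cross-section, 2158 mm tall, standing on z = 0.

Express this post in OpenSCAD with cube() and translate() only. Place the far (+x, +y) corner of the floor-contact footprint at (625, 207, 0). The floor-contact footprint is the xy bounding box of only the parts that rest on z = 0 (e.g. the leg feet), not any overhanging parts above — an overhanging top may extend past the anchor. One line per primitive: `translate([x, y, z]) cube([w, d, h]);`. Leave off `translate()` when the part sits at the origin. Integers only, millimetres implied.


translate([487, 135, 0]) cube([138, 72, 2158]);


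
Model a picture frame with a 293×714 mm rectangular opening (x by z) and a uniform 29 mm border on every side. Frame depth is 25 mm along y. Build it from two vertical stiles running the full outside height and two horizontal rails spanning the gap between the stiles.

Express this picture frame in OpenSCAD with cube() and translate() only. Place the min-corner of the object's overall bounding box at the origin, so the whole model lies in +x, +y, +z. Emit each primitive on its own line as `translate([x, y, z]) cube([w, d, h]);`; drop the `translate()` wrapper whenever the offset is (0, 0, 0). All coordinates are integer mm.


cube([29, 25, 772]);
translate([322, 0, 0]) cube([29, 25, 772]);
translate([29, 0, 0]) cube([293, 25, 29]);
translate([29, 0, 743]) cube([293, 25, 29]);


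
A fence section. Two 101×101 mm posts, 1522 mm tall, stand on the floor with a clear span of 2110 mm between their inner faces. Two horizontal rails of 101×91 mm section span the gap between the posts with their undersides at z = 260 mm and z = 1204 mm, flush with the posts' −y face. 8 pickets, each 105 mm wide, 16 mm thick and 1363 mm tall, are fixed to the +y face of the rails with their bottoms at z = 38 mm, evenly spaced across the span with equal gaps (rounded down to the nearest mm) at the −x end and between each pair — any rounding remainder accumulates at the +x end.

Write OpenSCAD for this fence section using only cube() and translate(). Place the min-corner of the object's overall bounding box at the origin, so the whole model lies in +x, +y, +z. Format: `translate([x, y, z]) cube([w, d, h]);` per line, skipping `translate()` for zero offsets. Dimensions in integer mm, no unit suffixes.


cube([101, 101, 1522]);
translate([2211, 0, 0]) cube([101, 101, 1522]);
translate([101, 0, 260]) cube([2110, 101, 91]);
translate([101, 0, 1204]) cube([2110, 101, 91]);
translate([242, 101, 38]) cube([105, 16, 1363]);
translate([488, 101, 38]) cube([105, 16, 1363]);
translate([734, 101, 38]) cube([105, 16, 1363]);
translate([980, 101, 38]) cube([105, 16, 1363]);
translate([1226, 101, 38]) cube([105, 16, 1363]);
translate([1472, 101, 38]) cube([105, 16, 1363]);
translate([1718, 101, 38]) cube([105, 16, 1363]);
translate([1964, 101, 38]) cube([105, 16, 1363]);


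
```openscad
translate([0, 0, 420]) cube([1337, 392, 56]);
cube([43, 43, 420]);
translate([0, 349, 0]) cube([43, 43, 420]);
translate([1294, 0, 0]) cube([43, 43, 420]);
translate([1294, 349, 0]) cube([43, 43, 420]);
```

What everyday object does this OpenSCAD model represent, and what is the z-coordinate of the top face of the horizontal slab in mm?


A bench. The seat-top height is 476 mm.

A long slab on four corner posts — a bench. The slab sits at z = 420 with thickness 56, so the top is 420 + 56 = 476 mm.


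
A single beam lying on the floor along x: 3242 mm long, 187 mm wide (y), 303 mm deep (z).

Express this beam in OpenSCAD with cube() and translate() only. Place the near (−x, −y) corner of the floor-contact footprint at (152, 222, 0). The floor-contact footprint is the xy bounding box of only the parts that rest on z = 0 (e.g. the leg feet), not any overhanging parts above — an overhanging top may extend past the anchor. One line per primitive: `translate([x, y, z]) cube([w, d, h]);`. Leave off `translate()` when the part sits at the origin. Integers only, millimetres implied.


translate([152, 222, 0]) cube([3242, 187, 303]);


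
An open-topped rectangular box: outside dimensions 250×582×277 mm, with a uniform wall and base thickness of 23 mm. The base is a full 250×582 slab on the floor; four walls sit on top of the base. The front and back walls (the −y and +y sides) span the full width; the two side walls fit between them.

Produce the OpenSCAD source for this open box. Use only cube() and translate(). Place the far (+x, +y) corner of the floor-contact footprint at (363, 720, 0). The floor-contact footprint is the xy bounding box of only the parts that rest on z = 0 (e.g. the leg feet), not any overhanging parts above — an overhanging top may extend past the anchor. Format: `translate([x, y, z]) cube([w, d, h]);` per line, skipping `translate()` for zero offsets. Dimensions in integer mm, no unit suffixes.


translate([113, 138, 0]) cube([250, 582, 23]);
translate([113, 138, 23]) cube([250, 23, 254]);
translate([113, 697, 23]) cube([250, 23, 254]);
translate([113, 161, 23]) cube([23, 536, 254]);
translate([340, 161, 23]) cube([23, 536, 254]);


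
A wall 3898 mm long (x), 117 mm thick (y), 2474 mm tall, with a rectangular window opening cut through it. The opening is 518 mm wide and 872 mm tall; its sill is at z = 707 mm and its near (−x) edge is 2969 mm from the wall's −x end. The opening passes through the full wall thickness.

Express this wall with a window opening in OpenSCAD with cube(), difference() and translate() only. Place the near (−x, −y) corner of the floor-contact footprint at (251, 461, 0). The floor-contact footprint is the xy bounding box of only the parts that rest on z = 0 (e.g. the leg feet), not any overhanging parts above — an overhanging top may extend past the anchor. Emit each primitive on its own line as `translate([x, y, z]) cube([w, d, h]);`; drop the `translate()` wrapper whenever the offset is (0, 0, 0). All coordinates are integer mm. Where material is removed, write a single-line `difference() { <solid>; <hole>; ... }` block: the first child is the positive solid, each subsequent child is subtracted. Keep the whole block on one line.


difference() { translate([251, 461, 0]) cube([3898, 117, 2474]); translate([3220, 461, 707]) cube([518, 117, 872]); }


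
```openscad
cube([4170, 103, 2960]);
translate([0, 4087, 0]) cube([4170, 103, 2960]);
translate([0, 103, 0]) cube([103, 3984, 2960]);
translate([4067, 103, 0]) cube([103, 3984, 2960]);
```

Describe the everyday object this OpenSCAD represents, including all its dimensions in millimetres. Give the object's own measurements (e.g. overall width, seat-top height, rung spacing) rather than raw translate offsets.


The wall frame of a small rectangular building: four walls, each 2960 mm tall and 103 mm thick, enclosing a footprint 4170 mm (x) by 4190 mm (y) outside-to-outside, with no floor or roof. The front and back walls (the −y and +y sides) span the full width; the two side walls fit between them.


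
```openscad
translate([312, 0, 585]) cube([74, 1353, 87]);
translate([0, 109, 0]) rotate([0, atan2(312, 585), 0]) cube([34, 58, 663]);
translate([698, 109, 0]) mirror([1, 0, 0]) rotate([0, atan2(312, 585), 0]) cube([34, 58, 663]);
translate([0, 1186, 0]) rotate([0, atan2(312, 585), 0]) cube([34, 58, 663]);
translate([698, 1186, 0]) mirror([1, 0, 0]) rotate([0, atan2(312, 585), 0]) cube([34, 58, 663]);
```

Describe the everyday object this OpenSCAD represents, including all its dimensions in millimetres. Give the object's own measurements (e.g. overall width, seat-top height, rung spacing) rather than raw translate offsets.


A sawhorse. A 74×1353×87 mm beam (x, y, z) sits on two A-frame leg pairs. Each pair is two raked legs of 34×58 mm section (58 mm along y) splaying symmetrically in x. Each leg rises 585 mm vertically over 312 mm of horizontal reach and is 663 mm long along its own axis. Every leg's outer bottom edge rests on the floor and its outer top edge meets a bottom edge of the beam — the left legs (tilting toward +x) meet the beam's −x bottom edge, the right legs (their mirror images, tilting toward −x) meet its +x bottom edge — so the leg tops tuck under the beam, the beam's underside is 585 mm above the floor, and the feet are 698 mm apart outside-to-outside with the beam centred between them. The two leg pairs are set in 109 mm from either end of the beam.


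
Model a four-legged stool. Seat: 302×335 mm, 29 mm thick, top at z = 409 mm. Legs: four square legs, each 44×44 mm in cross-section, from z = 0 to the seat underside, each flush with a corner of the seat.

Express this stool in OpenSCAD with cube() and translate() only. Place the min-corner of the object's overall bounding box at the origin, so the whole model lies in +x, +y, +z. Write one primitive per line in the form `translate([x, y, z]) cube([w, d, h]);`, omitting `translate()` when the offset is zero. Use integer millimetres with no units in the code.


translate([0, 0, 380]) cube([302, 335, 29]);
cube([44, 44, 380]);
translate([258, 0, 0]) cube([44, 44, 380]);
translate([0, 291, 0]) cube([44, 44, 380]);
translate([258, 291, 0]) cube([44, 44, 380]);


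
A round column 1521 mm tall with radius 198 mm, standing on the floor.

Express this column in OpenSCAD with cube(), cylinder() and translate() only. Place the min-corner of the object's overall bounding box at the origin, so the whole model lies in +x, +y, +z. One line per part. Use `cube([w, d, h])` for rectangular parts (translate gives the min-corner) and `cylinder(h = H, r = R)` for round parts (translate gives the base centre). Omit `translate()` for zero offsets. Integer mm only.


translate([198, 198, 0]) cylinder(h = 1521, r = 198);


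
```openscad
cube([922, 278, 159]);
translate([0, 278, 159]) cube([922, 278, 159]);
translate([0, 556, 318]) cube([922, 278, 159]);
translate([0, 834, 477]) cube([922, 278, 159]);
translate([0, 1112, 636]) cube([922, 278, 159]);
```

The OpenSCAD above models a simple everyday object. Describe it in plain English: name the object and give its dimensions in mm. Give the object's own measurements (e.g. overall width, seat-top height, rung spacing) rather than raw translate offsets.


A straight staircase of 5 solid steps. Each step is 922 mm wide (x), 278 mm deep (y, the going) and 159 mm tall (the rise). The first step rests on the floor; each subsequent step sits one going further in +y and one rise higher in +z, directly behind and above the previous step with no overlap.


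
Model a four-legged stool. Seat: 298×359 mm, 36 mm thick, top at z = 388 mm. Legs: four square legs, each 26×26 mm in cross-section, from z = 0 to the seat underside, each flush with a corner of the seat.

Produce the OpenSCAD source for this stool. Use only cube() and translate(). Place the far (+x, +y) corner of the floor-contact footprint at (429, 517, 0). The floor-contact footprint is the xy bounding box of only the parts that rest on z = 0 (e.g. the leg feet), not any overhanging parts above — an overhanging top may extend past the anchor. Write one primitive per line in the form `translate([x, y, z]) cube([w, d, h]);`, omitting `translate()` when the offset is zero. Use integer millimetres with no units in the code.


translate([131, 158, 352]) cube([298, 359, 36]);
translate([131, 158, 0]) cube([26, 26, 352]);
translate([403, 158, 0]) cube([26, 26, 352]);
translate([131, 491, 0]) cube([26, 26, 352]);
translate([403, 491, 0]) cube([26, 26, 352]);


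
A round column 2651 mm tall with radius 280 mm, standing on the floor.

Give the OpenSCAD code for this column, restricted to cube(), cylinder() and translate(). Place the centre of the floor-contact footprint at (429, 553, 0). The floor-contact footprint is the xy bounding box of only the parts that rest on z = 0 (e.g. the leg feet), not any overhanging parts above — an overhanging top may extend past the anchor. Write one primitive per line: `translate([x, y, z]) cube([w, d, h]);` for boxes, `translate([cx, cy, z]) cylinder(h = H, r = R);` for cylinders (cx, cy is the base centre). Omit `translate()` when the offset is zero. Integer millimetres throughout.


translate([429, 553, 0]) cylinder(h = 2651, r = 280);


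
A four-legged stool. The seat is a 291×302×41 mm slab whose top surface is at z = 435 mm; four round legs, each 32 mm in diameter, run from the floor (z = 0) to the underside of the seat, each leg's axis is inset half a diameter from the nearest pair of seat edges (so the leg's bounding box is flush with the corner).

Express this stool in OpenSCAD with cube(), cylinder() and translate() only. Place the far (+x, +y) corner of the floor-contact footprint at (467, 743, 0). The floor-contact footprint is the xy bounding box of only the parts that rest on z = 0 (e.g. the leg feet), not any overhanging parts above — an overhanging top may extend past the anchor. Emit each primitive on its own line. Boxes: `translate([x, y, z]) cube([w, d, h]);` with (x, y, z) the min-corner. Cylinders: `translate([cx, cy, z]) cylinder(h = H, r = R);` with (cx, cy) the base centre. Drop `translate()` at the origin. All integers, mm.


translate([176, 441, 394]) cube([291, 302, 41]);
translate([192, 457, 0]) cylinder(h = 394, r = 16);
translate([451, 457, 0]) cylinder(h = 394, r = 16);
translate([192, 727, 0]) cylinder(h = 394, r = 16);
translate([451, 727, 0]) cylinder(h = 394, r = 16);


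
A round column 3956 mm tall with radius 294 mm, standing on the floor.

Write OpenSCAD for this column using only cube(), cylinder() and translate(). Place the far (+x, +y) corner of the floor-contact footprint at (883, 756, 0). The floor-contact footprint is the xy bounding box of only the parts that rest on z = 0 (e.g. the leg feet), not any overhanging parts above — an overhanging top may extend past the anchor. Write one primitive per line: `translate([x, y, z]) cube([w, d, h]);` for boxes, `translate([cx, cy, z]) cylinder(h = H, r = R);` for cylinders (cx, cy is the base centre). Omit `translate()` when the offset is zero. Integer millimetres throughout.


translate([589, 462, 0]) cylinder(h = 3956, r = 294);


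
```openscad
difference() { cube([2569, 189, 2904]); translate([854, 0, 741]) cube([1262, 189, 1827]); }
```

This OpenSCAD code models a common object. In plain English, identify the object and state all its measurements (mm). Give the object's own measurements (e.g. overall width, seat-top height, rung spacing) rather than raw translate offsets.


A wall 2569 mm long (x), 189 mm thick (y), 2904 mm tall, with a rectangular window opening cut through it. The opening is 1262 mm wide and 1827 mm tall; its sill is at z = 741 mm and its near (−x) edge is 854 mm from the wall's −x end. The opening passes through the full wall thickness.


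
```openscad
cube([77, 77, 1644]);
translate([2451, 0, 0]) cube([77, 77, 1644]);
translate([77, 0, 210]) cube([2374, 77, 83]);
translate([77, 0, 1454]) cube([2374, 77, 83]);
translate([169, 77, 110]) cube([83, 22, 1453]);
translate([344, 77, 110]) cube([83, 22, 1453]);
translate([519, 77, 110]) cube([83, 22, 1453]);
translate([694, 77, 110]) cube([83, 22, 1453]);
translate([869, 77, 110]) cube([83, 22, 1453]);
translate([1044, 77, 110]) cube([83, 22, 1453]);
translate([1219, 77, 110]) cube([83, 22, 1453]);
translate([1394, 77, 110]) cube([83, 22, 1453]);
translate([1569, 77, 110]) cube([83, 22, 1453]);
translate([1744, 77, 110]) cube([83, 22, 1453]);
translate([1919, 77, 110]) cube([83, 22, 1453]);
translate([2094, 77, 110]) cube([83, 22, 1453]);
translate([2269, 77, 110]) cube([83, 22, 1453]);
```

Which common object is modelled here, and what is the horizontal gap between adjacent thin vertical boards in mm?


A fence section. The picket gap is 92 mm.

Two posts, two rails, 13 pickets — a fence section. Span 2374 mm holds 13 pickets of 83 mm with 14 equal gaps: ⌊(2374 − 13·83) / 14⌋ = 92 mm.


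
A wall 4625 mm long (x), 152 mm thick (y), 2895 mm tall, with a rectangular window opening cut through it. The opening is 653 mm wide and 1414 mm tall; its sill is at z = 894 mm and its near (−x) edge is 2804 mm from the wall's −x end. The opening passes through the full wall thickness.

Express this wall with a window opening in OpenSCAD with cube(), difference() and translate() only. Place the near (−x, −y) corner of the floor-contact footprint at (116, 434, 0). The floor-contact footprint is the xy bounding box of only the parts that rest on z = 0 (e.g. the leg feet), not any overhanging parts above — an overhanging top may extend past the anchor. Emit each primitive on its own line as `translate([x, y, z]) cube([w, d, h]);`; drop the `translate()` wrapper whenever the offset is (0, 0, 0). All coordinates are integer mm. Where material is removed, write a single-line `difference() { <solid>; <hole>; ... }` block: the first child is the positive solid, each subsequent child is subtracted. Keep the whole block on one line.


difference() { translate([116, 434, 0]) cube([4625, 152, 2895]); translate([2920, 434, 894]) cube([653, 152, 1414]); }


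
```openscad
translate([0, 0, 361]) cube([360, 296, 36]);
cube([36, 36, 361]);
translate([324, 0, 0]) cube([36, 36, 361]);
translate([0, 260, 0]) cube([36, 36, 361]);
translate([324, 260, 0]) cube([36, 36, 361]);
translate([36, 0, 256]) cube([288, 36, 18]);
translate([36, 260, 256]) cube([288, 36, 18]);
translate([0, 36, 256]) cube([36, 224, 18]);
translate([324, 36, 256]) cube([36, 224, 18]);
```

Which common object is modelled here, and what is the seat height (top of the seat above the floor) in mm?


A stool. The seat height is 397 mm.

A 360×296×36 slab at z = 361 on four corner posts — a stool. The seat top is 361 + 36 = 397 mm.


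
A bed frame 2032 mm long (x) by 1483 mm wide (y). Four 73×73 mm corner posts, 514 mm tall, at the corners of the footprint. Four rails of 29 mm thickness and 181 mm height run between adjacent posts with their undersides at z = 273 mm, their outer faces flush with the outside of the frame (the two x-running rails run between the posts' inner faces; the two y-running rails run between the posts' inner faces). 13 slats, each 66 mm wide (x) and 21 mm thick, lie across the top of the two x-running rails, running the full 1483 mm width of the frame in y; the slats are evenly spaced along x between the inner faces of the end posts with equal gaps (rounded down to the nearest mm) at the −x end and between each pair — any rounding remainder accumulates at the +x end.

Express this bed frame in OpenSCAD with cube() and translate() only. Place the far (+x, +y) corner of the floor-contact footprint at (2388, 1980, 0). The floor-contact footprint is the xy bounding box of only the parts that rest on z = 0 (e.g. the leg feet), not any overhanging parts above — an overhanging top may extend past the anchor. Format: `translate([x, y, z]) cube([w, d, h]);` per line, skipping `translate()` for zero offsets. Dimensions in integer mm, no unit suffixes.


translate([356, 497, 0]) cube([73, 73, 514]);
translate([356, 1907, 0]) cube([73, 73, 514]);
translate([2315, 497, 0]) cube([73, 73, 514]);
translate([2315, 1907, 0]) cube([73, 73, 514]);
translate([429, 497, 273]) cube([1886, 29, 181]);
translate([429, 1951, 273]) cube([1886, 29, 181]);
translate([356, 570, 273]) cube([29, 1337, 181]);
translate([2359, 570, 273]) cube([29, 1337, 181]);
translate([502, 497, 454]) cube([66, 1483, 21]);
translate([641, 497, 454]) cube([66, 1483, 21]);
translate([780, 497, 454]) cube([66, 1483, 21]);
translate([919, 497, 454]) cube([66, 1483, 21]);
translate([1058, 497, 454]) cube([66, 1483, 21]);
translate([1197, 497, 454]) cube([66, 1483, 21]);
translate([1336, 497, 454]) cube([66, 1483, 21]);
translate([1475, 497, 454]) cube([66, 1483, 21]);
translate([1614, 497, 454]) cube([66, 1483, 21]);
translate([1753, 497, 454]) cube([66, 1483, 21]);
translate([1892, 497, 454]) cube([66, 1483, 21]);
translate([2031, 497, 454]) cube([66, 1483, 21]);
translate([2170, 497, 454]) cube([66, 1483, 21]);


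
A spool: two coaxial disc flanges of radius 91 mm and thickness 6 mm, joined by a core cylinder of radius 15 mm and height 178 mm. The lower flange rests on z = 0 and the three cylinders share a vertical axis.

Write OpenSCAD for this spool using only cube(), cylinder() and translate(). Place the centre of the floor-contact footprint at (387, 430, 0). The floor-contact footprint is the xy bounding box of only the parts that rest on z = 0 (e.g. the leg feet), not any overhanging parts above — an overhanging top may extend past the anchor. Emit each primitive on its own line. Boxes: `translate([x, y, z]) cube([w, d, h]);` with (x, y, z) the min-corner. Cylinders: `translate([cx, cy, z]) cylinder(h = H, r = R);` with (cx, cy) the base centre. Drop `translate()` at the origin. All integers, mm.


translate([387, 430, 0]) cylinder(h = 6, r = 91);
translate([387, 430, 6]) cylinder(h = 178, r = 15);
translate([387, 430, 184]) cylinder(h = 6, r = 91);


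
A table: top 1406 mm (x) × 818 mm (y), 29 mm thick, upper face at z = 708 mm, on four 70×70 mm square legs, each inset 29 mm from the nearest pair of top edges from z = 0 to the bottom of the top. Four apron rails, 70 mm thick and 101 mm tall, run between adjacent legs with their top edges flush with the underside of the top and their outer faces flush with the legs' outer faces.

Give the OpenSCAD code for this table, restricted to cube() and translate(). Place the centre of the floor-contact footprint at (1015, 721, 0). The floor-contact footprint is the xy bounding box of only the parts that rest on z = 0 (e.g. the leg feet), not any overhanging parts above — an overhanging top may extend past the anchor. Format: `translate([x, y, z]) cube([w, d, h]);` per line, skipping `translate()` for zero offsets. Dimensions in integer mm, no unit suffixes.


translate([312, 312, 679]) cube([1406, 818, 29]);
translate([341, 341, 0]) cube([70, 70, 679]);
translate([1619, 341, 0]) cube([70, 70, 679]);
translate([341, 1031, 0]) cube([70, 70, 679]);
translate([1619, 1031, 0]) cube([70, 70, 679]);
translate([411, 341, 578]) cube([1208, 70, 101]);
translate([411, 1031, 578]) cube([1208, 70, 101]);
translate([341, 411, 578]) cube([70, 620, 101]);
translate([1619, 411, 578]) cube([70, 620, 101]);


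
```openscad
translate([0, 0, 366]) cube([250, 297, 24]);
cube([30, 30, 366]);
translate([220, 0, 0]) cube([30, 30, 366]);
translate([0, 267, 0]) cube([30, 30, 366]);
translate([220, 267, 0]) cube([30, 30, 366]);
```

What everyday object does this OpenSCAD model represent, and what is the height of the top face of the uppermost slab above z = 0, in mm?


A stool. The seat height is 390 mm.

A 250×297×24 slab at z = 366 on four corner posts — a stool. The seat top is 366 + 24 = 390 mm.


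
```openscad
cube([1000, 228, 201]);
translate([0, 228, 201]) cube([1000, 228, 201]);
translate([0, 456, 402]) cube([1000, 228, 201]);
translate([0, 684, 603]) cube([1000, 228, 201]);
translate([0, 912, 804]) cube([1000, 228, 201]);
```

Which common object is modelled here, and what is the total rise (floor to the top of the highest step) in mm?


A staircase. The total rise is 1005 mm.

5 identical blocks, each offset up and back from the previous — a staircase. Each step is 201 mm tall and there are 5 of them, so the total rise is 5 × 201 = 1005 mm.


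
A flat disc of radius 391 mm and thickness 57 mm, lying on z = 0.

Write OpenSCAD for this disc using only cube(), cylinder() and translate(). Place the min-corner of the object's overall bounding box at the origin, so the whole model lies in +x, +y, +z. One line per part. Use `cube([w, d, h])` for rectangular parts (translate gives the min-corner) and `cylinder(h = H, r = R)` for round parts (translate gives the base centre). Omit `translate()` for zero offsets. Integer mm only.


translate([391, 391, 0]) cylinder(h = 57, r = 391);


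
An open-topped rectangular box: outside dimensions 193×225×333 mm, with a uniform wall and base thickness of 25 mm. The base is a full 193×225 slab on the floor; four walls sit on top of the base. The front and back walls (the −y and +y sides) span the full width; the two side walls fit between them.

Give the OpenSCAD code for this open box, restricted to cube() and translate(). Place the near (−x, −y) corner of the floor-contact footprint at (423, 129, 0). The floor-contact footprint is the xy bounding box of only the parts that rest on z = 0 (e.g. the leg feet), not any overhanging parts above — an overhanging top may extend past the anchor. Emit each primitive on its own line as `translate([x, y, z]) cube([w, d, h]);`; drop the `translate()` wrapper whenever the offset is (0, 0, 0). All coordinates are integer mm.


translate([423, 129, 0]) cube([193, 225, 25]);
translate([423, 129, 25]) cube([193, 25, 308]);
translate([423, 329, 25]) cube([193, 25, 308]);
translate([423, 154, 25]) cube([25, 175, 308]);
translate([591, 154, 25]) cube([25, 175, 308]);


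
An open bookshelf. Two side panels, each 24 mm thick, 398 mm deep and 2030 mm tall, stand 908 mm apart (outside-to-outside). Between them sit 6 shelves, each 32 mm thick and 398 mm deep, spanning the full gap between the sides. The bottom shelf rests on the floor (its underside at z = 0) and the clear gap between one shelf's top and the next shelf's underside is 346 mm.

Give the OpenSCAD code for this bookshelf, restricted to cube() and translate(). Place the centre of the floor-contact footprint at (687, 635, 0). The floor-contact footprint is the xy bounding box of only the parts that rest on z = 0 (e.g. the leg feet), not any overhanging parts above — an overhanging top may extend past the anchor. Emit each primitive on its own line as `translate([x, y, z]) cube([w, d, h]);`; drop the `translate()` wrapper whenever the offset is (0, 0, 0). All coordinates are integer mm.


translate([233, 436, 0]) cube([24, 398, 2030]);
translate([1117, 436, 0]) cube([24, 398, 2030]);
translate([257, 436, 0]) cube([860, 398, 32]);
translate([257, 436, 378]) cube([860, 398, 32]);
translate([257, 436, 756]) cube([860, 398, 32]);
translate([257, 436, 1134]) cube([860, 398, 32]);
translate([257, 436, 1512]) cube([860, 398, 32]);
translate([257, 436, 1890]) cube([860, 398, 32]);


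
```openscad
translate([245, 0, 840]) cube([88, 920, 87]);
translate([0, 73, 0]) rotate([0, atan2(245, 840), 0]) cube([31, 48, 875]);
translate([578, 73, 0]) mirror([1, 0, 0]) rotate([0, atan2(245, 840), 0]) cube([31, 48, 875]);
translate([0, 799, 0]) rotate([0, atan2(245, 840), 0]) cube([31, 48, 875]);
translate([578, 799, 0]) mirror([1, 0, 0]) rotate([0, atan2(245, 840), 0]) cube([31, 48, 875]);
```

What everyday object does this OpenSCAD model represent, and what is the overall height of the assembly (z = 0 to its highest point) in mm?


A sawhorse. The overall height is 927 mm.

A beam across two mirrored pairs of raked legs — a sawhorse. The beam's underside is at z = 840 (matching the legs' vertical rise in atan2(245, 840)) and the beam is 87 mm tall, so its top is at 840 + 87 = 927 mm. The raked legs top out at the beam's underside, so that is the highest point.


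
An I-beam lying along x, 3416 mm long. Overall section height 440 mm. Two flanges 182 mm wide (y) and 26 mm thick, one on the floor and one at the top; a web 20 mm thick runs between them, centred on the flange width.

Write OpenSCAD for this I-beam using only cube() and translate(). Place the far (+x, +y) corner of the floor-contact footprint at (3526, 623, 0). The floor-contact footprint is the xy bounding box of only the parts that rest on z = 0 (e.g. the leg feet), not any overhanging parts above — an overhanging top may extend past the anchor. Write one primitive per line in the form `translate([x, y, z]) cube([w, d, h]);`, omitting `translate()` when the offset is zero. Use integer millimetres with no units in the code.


translate([110, 441, 0]) cube([3416, 182, 26]);
translate([110, 522, 26]) cube([3416, 20, 388]);
translate([110, 441, 414]) cube([3416, 182, 26]);


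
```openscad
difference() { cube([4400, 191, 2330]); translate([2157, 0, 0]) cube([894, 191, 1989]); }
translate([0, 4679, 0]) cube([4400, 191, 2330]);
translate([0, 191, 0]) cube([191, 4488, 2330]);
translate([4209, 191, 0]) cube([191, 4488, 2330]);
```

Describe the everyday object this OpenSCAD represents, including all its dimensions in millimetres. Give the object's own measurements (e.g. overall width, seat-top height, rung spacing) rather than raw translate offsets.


A single room: four walls, each 2330 mm tall and 191 mm thick, enclosing an outside footprint 4400×4870 mm (x × y), no floor or roof. The front and back walls (−y and +y sides) run the full x-width; the side walls fit between their inner faces. A door opening 894 mm wide and 1989 mm tall is cut through the front wall from the floor up, its −x edge 2157 mm from the wall's −x end.


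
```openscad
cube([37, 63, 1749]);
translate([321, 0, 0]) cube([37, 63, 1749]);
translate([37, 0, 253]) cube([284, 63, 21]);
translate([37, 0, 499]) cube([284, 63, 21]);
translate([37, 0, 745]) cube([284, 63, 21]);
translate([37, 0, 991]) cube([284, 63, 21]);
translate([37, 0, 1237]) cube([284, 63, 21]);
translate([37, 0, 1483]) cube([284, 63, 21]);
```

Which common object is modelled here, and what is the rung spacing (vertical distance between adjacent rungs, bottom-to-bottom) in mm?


A ladder. The rung spacing is 246 mm.

Two tall 37×63 posts with 6 short bars between them — a ladder. Adjacent rungs sit at z = 253 and z = 499, so the spacing is 499 − 253 = 246 mm.


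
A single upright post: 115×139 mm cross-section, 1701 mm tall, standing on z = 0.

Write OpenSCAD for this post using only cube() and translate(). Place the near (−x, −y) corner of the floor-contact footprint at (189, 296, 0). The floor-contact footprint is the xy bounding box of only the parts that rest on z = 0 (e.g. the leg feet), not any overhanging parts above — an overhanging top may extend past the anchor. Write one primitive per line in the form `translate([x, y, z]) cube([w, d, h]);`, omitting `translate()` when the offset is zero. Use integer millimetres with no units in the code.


translate([189, 296, 0]) cube([115, 139, 1701]);


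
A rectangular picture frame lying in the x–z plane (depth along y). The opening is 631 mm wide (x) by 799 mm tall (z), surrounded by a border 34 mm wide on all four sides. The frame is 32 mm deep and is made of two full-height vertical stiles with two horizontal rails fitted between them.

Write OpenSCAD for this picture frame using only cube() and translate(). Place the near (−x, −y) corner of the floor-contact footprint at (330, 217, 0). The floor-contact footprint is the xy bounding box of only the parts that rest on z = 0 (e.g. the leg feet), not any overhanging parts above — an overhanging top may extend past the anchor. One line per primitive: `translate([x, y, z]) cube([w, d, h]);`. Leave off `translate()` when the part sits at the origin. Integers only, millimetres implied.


translate([330, 217, 0]) cube([34, 32, 867]);
translate([995, 217, 0]) cube([34, 32, 867]);
translate([364, 217, 0]) cube([631, 32, 34]);
translate([364, 217, 833]) cube([631, 32, 34]);


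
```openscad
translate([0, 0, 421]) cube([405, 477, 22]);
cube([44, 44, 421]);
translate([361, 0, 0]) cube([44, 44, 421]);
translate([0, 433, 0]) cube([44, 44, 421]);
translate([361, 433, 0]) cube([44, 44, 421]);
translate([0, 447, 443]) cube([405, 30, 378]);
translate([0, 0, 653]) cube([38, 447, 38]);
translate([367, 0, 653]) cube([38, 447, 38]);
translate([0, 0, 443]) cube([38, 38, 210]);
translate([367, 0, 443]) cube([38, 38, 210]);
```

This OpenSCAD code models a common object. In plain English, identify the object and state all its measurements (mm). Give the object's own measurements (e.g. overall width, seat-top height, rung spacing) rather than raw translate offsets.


A chair. The seat is a 405×477×22 mm slab with its top at z = 443 mm, on four 44×44 mm corner legs (flush with the seat edges, standing on z = 0). A flat backrest 30 mm thick, 378 mm tall, spans the full seat width and rises from the seat top along its +y edge, rear face flush with the rear of the seat. Two armrests of 38×38 mm section run along each side from the seat's front edge to the front of the backrest, top faces 248 mm above the seat top and outer faces flush with the seat's x-edges; a 38×38 mm post under the front of each armrest stands on the seat at the front corner.


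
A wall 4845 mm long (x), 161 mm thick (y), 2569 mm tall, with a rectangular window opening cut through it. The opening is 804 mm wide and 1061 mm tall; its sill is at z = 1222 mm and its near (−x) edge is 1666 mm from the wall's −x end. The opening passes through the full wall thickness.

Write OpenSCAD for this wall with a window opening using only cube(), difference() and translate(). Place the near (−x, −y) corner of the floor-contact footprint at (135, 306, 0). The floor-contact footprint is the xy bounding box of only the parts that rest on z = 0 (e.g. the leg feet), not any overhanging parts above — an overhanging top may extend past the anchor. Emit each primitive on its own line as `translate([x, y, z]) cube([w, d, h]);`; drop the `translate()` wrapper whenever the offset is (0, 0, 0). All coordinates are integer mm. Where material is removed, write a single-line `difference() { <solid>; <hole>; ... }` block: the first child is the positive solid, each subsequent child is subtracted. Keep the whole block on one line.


difference() { translate([135, 306, 0]) cube([4845, 161, 2569]); translate([1801, 306, 1222]) cube([804, 161, 1061]); }


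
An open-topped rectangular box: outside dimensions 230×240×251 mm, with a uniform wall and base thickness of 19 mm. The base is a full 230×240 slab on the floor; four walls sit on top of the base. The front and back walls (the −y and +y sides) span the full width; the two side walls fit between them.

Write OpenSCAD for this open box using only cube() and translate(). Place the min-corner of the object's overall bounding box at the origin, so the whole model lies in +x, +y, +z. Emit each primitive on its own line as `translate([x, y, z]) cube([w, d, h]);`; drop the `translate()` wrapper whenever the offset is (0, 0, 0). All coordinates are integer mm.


cube([230, 240, 19]);
translate([0, 0, 19]) cube([230, 19, 232]);
translate([0, 221, 19]) cube([230, 19, 232]);
translate([0, 19, 19]) cube([19, 202, 232]);
translate([211, 19, 19]) cube([19, 202, 232]);


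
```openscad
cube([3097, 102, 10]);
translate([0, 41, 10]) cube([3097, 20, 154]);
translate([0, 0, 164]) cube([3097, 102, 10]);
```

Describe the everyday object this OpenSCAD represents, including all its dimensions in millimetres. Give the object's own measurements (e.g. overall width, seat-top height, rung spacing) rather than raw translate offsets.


An I-beam lying along x, 3097 mm long. Overall section height 174 mm. Two flanges 102 mm wide (y) and 10 mm thick, one on the floor and one at the top; a web 20 mm thick runs between them, centred on the flange width.


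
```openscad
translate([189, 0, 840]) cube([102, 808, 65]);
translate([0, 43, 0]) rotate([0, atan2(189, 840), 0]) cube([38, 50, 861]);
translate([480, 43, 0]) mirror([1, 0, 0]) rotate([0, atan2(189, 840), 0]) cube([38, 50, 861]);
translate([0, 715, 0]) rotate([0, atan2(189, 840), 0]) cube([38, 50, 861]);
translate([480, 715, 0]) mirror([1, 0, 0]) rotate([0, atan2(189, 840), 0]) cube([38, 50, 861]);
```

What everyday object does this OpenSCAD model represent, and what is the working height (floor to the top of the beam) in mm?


A sawhorse. The overall height is 905 mm.

A beam across two mirrored pairs of raked legs — a sawhorse. The beam's underside is at z = 840 (matching the legs' vertical rise in atan2(189, 840)) and the beam is 65 mm tall, so its top is at 840 + 65 = 905 mm. The raked legs top out at the beam's underside, so that is the highest point.


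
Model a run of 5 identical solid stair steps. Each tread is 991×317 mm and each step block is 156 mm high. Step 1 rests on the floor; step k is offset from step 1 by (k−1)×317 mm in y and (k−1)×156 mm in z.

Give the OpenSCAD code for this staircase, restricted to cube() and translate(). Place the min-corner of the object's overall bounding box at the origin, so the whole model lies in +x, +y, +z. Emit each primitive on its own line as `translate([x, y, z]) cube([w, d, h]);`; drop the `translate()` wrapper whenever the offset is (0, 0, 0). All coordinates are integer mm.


cube([991, 317, 156]);
translate([0, 317, 156]) cube([991, 317, 156]);
translate([0, 634, 312]) cube([991, 317, 156]);
translate([0, 951, 468]) cube([991, 317, 156]);
translate([0, 1268, 624]) cube([991, 317, 156]);
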